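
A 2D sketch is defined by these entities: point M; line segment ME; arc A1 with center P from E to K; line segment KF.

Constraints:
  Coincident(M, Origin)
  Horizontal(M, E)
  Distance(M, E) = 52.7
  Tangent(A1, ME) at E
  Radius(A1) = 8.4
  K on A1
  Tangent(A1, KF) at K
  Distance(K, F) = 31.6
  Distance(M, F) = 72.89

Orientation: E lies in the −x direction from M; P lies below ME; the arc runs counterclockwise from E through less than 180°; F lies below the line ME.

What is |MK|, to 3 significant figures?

61.7

Checks: |PK| = 8.400 ✓; ∠(PK, KF) = 90.00° ✓; |KF| = 31.60 ✓; |MF| = 72.89 ✓.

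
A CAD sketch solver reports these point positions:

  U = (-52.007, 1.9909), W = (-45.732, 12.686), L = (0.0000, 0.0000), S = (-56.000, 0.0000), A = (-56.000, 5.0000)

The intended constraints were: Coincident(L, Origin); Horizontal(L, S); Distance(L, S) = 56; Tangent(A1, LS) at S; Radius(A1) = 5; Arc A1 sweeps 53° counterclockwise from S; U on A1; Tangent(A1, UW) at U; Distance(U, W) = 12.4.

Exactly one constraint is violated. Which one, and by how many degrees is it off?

Tangent(A1, UW) at U — off by 6.60°.

L = (0.00, 0.00) ✓; L.y = 0.00, S.y = 0.00 ✓; |LS| = 56.00 ✓; ∠(AS, SL) = 90.00° ✓; |AS| = 5.000 ✓; bearing(A→U) − bearing(A→S) = 53.00° ✓; |AU| = 5.000 ✓; ∠(AU, UW) = 83.40° ✗; |UW| = 12.40 ✓.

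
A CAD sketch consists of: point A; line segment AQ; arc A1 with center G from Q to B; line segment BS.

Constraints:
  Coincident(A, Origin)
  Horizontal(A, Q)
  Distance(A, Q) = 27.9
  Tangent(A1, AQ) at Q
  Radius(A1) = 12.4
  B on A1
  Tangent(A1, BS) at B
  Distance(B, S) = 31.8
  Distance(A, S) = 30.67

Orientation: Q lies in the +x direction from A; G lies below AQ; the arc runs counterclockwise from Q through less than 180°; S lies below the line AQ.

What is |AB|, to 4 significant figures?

18.61

A is at the origin; A and Q share the same y with |AQ| = 27.9 and Q on the +x side, so Q = (27.90, 0.000). The tangent condition forces GQ to be normal to AQ, so G = Q + (0, -12.4) = (27.90, -12.40). Since GB ⟂ BS (tangency), |GS| = √(12.4² + 31.8²) = 34.13 regardless of where B sits on A1. So S lies on both circle(A, 30.67) and circle(G, 34.13); the below-AQ intersection is S = (-0.9398, -30.66). B is the foot of the tangent from S: B = (17.91, -5.048).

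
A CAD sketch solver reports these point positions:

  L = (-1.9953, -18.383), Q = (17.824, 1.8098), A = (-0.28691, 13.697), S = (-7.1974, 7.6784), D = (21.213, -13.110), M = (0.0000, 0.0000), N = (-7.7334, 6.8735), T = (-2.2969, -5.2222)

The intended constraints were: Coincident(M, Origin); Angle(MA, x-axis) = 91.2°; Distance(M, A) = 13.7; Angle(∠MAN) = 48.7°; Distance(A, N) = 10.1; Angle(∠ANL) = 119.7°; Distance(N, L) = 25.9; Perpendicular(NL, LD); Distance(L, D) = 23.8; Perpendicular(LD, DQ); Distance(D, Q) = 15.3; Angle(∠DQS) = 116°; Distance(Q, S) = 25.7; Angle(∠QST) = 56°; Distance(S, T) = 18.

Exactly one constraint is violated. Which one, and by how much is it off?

Distance(S, T) = 18 — off by 4.20.

M = (0.00, 0.00) ✓; MA at 91.20° ✓; |MA| = 13.70 ✓; ∠MAN = 48.70° ✓; |AN| = 10.10 ✓; ∠ANL = 119.7° ✓; |NL| = 25.90 ✓; ∠(NL, LD) = 90.00° ✓; |LD| = 23.80 ✓; ∠(LD, DQ) = 90.00° ✓; |DQ| = 15.30 ✓; ∠DQS = 116.0° ✓; |QS| = 25.70 ✓; ∠QST = 56.00° ✓; |ST| = 13.80 ✗.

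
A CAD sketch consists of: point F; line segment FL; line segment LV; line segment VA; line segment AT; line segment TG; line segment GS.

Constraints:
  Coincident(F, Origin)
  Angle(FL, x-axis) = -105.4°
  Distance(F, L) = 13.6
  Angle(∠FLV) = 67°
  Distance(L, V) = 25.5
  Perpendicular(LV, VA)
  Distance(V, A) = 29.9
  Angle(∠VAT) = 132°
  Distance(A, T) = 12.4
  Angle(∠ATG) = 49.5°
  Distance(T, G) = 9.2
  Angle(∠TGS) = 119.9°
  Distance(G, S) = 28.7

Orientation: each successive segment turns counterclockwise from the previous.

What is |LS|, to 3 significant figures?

42.9

F is at the origin; FL runs at -105.4° with length 13.6, so L = (-3.61, -13.1). ∠FLV = 67.0° gives LV at 7.60° from the x-axis; with |LV| = 25.5, V = (21.7, -9.74). LV is perpendicular to VA, so VA runs at 97.6°; with |VA| = 29.9, A = (17.7, 19.9). ∠VAT = 132.0° gives AT at 146° from the x-axis; with |AT| = 12.4, T = (7.48, 26.9). ∠ATG = 49.5° gives TG at -83.9° from the x-axis; with |TG| = 9.2, G = (8.46, 17.8). ∠TGS = 119.9° gives GS at -23.8° from the x-axis; with |GS| = 28.7, S = (34.7, 6.17). Then |LS| = |S − L| = 42.9.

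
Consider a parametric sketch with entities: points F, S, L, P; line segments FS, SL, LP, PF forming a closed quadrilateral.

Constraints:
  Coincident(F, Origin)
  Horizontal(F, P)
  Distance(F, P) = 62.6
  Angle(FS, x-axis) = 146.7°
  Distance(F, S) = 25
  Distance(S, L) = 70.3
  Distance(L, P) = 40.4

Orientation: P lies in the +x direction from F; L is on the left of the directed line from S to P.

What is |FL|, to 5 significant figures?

58.468

Checks: |SL| = 70.30 ✓; |LP| = 40.40 ✓.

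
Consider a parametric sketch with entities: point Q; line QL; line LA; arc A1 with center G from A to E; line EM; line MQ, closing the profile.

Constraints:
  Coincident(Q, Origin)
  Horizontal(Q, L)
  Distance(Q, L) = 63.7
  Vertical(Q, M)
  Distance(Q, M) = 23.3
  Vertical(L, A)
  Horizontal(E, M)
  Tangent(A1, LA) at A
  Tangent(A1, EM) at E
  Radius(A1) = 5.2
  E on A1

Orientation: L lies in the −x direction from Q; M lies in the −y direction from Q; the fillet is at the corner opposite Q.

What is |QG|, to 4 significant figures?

61.24

QM is vertical with |QM| = 23.3 and M on the −y side, so M = (0.000, -23.30). The virtual corner opposite Q is at (-63.70, -23.30). Since A1 is tangent to LA there, GA ⟂ LA and since A1 is tangent to EM there, GE ⟂ EM, with radius 5.2, so the center G sits 5.2 in from both sides at G = (-58.50, -18.10). Then |QG| = |G − Q| = 61.24.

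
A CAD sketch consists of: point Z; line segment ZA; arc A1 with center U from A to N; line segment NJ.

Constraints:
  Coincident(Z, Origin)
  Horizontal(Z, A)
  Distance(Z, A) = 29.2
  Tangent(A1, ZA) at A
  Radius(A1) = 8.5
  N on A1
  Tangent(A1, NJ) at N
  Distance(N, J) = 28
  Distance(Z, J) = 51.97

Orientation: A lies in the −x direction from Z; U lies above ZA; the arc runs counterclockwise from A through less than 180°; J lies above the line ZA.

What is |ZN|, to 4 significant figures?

25.52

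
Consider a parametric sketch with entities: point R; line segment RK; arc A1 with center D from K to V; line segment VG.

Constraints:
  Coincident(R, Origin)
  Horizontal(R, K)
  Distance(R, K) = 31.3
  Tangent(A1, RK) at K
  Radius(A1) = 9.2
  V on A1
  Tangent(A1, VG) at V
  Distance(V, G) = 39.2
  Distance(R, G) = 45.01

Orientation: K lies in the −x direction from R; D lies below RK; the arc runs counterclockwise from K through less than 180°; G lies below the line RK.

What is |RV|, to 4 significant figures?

40.99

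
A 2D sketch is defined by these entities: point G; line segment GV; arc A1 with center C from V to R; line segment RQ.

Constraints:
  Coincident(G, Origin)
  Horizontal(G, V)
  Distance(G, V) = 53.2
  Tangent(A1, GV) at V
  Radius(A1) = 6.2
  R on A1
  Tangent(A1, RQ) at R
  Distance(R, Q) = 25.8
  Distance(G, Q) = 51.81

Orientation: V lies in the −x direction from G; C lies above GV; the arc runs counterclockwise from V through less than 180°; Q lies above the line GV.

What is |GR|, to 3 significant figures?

47.4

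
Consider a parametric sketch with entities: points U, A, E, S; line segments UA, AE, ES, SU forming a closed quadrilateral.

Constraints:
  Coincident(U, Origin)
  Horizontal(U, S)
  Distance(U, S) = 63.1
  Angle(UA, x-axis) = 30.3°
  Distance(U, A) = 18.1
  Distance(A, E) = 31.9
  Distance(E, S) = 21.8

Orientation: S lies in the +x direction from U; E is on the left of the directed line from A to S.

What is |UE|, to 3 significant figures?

49.3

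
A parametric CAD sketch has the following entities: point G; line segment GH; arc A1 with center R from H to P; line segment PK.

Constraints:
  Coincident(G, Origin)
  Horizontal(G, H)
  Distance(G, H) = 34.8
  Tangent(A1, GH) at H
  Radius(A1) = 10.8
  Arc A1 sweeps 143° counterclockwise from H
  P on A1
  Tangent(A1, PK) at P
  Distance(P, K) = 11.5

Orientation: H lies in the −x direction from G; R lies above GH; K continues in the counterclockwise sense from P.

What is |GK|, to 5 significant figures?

45.817

G is at the origin; G and H share the same y with |GH| = 34.8 and H on the −x side, so H = (-34.800, 0.0000). Since A1 is tangent to GH there, RH ⟂ GH, so R = H + (0, 10.8) = (-34.800, 10.800). On A1, H sits at bearing -90° from R; a 143° counterclockwise sweep puts P at bearing 53°, so P = R + 10.8·(cos 53°, sin 53°) = (-28.300, 19.425). Since A1 is tangent to PK there, RP ⟂ PK, so PK runs along (−sin 53°, cos 53°); with |PK| = 11.5, K = (-37.485, 26.346). Then |GK| = |K − G| = 45.817.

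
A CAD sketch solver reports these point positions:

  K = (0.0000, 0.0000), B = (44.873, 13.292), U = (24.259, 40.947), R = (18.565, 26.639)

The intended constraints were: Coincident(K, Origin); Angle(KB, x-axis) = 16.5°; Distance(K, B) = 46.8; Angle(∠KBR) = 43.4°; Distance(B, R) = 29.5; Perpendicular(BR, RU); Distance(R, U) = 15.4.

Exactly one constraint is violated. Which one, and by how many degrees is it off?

Perpendicular(BR, RU) — off by 5.20°.

K = (0.00, 0.00) ✓; KB at 16.50° ✓; |KB| = 46.80 ✓; ∠KBR = 43.40° ✓; |BR| = 29.50 ✓; ∠(BR, RU) = 84.80° ✗; |RU| = 15.40 ✓.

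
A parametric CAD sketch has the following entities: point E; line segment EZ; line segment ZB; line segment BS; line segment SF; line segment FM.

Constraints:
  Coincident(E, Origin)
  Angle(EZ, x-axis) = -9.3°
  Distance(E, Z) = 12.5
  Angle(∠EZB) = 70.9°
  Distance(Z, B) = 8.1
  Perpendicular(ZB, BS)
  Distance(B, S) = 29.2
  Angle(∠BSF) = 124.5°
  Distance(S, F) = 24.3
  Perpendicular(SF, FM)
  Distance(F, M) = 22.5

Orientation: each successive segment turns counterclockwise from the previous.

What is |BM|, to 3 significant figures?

40.9

E is at the origin; EZ runs at -9.3° with length 12.5, so Z = (12.3, -2.02). ∠EZB = 70.9° gives ZB at 99.8° from the x-axis; with |ZB| = 8.1, B = (11.0, 5.96). ZB is perpendicular to BS, so BS runs at -170°; with |BS| = 29.2, S = (-17.8, 0.992). ∠BSF = 124.5° gives SF at -115° from the x-axis; with |SF| = 24.3, F = (-28.0, -21.1). SF is perpendicular to FM, so FM runs at -24.7°; with |FM| = 22.5, M = (-7.53, -30.5). Then |BM| = |M − B| = 40.9.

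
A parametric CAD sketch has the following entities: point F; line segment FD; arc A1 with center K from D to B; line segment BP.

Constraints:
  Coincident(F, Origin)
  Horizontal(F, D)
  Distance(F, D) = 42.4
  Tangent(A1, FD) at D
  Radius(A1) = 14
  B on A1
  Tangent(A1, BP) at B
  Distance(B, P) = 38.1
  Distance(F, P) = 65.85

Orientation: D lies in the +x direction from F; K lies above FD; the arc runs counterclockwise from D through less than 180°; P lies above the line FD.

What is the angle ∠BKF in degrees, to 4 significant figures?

170.9°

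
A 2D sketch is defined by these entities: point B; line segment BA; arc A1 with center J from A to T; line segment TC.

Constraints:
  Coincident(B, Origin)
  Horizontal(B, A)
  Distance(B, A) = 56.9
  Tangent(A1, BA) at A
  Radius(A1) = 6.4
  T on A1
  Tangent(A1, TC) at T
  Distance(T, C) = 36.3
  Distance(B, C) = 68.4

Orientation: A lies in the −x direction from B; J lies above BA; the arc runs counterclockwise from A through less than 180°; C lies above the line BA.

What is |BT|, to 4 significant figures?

50.98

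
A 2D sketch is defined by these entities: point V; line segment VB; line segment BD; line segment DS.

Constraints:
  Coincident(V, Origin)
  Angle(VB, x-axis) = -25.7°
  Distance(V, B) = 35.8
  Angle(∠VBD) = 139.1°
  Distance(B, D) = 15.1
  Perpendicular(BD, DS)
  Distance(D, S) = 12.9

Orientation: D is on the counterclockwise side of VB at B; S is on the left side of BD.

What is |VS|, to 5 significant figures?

43.457

∠VBD = 139.1°, so BD runs at -25.7° + (180° − 139.1°) = 15.200° from the x-axis; with |BD| = 15.1, D = B + 15.1·(cos 15.200°, sin 15.200°) = (46.830, -11.566). BD is perpendicular to DS; with |DS| = 12.9 on the left of BD, S = D + 12.9·(-0.26219, 0.96502) = (43.448, 0.88277). Then |VS| = |S − V| = 43.457.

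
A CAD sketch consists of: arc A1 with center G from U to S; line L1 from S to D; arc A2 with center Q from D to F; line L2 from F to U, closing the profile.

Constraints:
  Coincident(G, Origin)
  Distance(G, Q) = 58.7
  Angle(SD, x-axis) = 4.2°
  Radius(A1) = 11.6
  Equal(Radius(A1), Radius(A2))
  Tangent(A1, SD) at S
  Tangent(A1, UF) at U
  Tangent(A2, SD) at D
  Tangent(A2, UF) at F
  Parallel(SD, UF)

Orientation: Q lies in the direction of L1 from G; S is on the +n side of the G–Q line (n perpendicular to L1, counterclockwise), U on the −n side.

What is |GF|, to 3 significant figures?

59.8

The slot axis is L1's direction at 4.2°, so u = (cos 4.2°, sin 4.2°) = (0.997, 0.0732) and n = (−sin 4.2°, cos 4.2°) = (-0.0732, 0.997). G is at the origin and Q lies 58.7 along u from G, so Q = 58.7·u = (58.5, 4.30). Tangency of A1 to both parallel lines with radius 11.6 puts S and U at G ± 11.6·n: S = (-0.850, 11.6), U = (0.850, -11.6). Equal radii place D and F the same way about Q: D = Q + 11.6·n = (57.7, 15.9), F = Q − 11.6·n = (59.4, -7.27). Then |GF| = |F − G| = 59.8.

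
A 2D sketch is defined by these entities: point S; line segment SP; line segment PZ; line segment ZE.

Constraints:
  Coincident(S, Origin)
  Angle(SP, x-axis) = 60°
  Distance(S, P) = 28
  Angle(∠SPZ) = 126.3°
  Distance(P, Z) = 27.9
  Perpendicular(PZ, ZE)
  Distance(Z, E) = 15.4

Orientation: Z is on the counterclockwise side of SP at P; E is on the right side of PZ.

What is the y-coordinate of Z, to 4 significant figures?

49.80

S is at the origin; SP runs at 60.0° with length 28.0, so P = 28.0·(cos 60.0°, sin 60.0°) = (14.00, 24.25). ∠SPZ = 126.3°, so PZ runs at 60.0° + (180° − 126.3°) = 113.7° from the x-axis; with |PZ| = 27.9, Z = P + 27.9·(cos 113.7°, sin 113.7°) = (2.786, 49.80). So Z.y = 49.80.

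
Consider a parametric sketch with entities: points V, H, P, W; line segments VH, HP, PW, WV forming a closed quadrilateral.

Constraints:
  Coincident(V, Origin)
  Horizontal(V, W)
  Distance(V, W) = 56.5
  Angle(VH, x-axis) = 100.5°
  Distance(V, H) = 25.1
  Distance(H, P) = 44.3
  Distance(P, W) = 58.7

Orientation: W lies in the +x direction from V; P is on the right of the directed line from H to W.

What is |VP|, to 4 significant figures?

19.29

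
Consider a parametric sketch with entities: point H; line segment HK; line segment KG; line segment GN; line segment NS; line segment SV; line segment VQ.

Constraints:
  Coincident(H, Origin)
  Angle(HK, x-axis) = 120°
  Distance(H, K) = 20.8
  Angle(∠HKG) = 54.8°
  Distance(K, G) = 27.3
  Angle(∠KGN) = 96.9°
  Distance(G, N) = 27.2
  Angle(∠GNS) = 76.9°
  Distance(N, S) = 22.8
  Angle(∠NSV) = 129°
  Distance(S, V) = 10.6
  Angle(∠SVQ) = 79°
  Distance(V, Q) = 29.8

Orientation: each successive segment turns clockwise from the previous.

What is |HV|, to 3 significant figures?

9.93

∠GNS = 76.9° gives NS at 169° from the x-axis; with |NS| = 22.8, S = (-4.76, -7.14). ∠NSV = 129.0° gives SV at 118° from the x-axis; with |SV| = 10.6, V = (-9.67, 2.25). Then |HV| = |V − H| = 9.93.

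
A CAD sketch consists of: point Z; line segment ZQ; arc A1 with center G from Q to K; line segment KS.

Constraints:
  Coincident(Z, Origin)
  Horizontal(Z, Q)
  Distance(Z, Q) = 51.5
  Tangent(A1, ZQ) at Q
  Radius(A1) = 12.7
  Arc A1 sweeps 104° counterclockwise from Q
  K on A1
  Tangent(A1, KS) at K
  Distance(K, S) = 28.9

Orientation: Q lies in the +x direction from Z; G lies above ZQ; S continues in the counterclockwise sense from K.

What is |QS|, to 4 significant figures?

44.14

On A1, Q sits at bearing -90° from G; a 104° counterclockwise sweep puts K at bearing 14°, so K = G + 12.7·(cos 14°, sin 14°) = (63.82, 15.77). The tangent condition forces GK to be normal to KS, so KS runs along (−sin 14°, cos 14°); with |KS| = 28.9, S = (56.83, 43.81). Then |QS| = |S − Q| = 44.14.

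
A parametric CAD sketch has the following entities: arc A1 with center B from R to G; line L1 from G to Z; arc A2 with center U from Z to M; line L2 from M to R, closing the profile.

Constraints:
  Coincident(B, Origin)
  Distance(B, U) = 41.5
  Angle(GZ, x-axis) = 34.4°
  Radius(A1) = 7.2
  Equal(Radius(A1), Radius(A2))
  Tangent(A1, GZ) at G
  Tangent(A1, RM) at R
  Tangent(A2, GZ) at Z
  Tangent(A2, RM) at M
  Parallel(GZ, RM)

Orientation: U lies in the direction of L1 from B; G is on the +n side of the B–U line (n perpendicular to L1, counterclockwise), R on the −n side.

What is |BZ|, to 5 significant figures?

42.120

The slot axis is L1's direction at 34.4°, so u = (cos 34.4°, sin 34.4°) = (0.82511, 0.56497) and n = (−sin 34.4°, cos 34.4°) = (-0.56497, 0.82511). B is at the origin and U lies 41.5 along u from B, so U = 41.5·u = (34.242, 23.446). Tangency of A1 to both parallel lines with radius 7.2 puts G and R at B ± 7.2·n: G = (-4.0678, 5.9408), R = (4.0678, -5.9408). Equal radii place Z and M the same way about U: Z = U + 7.2·n = (30.174, 29.387), M = U − 7.2·n = (38.310, 17.505). Then |BZ| = |Z − B| = 42.120.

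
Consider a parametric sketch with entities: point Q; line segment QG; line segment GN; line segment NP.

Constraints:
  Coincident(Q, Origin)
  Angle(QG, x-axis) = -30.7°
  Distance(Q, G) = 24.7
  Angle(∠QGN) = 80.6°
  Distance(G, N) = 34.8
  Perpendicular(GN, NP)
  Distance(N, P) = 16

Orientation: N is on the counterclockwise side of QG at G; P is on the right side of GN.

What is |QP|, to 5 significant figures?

50.756

Q is at the origin; QG runs at -30.7° with length 24.7, so G = 24.7·(cos -30.7°, sin -30.7°) = (21.238, -12.610). ∠QGN = 80.6°, so GN runs at -30.7° + (180° − 80.6°) = 68.700° from the x-axis; with |GN| = 34.8, N = G + 34.8·(cos 68.700°, sin 68.700°) = (33.879, 19.812). The perpendicularity gives NP at right angles to GN; with |NP| = 16.0 on the right of GN, P = N + 16.0·(0.93169, -0.36325) = (48.787, 14.000). Then |QP| = |P − Q| = 50.756.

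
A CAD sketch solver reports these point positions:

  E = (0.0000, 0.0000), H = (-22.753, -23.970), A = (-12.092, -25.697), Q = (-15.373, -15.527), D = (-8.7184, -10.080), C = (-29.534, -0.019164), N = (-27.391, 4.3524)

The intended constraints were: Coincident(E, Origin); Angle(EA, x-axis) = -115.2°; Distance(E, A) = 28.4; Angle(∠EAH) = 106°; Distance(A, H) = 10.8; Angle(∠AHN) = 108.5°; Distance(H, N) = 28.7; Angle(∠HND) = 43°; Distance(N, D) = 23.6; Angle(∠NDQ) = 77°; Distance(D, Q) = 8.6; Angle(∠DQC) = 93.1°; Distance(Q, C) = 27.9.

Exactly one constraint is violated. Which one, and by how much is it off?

Distance(Q, C) = 27.9 — off by 6.90.

E = (0.00, 0.00) ✓; EA at -115.2° ✓; |EA| = 28.40 ✓; ∠EAH = 106.0° ✓; |AH| = 10.80 ✓; ∠AHN = 108.5° ✓; |HN| = 28.70 ✓; ∠HND = 43.00° ✓; |ND| = 23.60 ✓; ∠NDQ = 77.00° ✓; |DQ| = 8.600 ✓; ∠DQC = 93.10° ✓; |QC| = 21.00 ✗.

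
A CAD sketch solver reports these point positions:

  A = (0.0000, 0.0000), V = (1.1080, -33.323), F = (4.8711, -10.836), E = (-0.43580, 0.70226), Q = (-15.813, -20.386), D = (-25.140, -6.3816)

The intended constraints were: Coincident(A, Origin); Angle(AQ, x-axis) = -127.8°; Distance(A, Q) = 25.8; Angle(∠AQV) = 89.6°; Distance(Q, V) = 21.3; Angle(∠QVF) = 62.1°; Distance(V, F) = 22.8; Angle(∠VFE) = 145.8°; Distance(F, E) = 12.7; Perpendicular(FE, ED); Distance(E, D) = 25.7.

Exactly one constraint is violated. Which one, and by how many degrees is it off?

Perpendicular(FE, ED) — off by 8.70°.

A = (0.00, 0.00) ✓; AQ at -127.8° ✓; |AQ| = 25.80 ✓; ∠AQV = 89.60° ✓; |QV| = 21.30 ✓; ∠QVF = 62.10° ✓; |VF| = 22.80 ✓; ∠VFE = 145.8° ✓; |FE| = 12.70 ✓; ∠(FE, ED) = 81.30° ✗; |ED| = 25.70 ✓.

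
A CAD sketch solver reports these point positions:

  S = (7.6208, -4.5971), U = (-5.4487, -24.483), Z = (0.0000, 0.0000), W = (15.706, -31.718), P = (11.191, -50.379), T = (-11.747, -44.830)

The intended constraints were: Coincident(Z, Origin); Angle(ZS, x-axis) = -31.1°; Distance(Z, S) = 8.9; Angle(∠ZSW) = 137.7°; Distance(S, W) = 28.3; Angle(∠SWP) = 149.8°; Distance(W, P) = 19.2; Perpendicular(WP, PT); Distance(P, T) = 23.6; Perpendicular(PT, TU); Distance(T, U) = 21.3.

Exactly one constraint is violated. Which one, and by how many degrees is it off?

Perpendicular(PT, TU) — off by 3.60°.

Z = (0.00, 0.00) ✓; ZS at -31.10° ✓; |ZS| = 8.900 ✓; ∠ZSW = 137.7° ✓; |SW| = 28.30 ✓; ∠SWP = 149.8° ✓; |WP| = 19.20 ✓; ∠(WP, PT) = 90.00° ✓; |PT| = 23.60 ✓; ∠(PT, TU) = 93.60° ✗; |TU| = 21.30 ✓.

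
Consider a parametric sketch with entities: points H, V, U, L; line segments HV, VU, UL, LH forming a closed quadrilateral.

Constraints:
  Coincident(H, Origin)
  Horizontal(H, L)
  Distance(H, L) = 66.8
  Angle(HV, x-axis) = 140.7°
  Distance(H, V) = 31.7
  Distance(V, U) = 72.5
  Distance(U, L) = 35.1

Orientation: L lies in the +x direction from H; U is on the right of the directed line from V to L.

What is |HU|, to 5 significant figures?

41.247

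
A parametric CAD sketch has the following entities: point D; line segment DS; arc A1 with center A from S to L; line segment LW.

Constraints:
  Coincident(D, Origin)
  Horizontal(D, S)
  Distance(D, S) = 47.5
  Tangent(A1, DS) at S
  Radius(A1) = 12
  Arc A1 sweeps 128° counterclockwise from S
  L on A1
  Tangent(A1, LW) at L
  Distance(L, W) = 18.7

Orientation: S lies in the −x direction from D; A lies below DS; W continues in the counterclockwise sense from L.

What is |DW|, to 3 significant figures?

56.8

On A1, S sits at bearing 90° from A; a 128° counterclockwise sweep puts L at bearing 218°, so L = A + 12.0·(cos 218°, sin 218°) = (-57.0, -19.4). The tangent condition forces AL to be normal to LW, so LW runs along (−sin 218°, cos 218°); with |LW| = 18.7, W = (-45.4, -34.1). Then |DW| = |W − D| = 56.8.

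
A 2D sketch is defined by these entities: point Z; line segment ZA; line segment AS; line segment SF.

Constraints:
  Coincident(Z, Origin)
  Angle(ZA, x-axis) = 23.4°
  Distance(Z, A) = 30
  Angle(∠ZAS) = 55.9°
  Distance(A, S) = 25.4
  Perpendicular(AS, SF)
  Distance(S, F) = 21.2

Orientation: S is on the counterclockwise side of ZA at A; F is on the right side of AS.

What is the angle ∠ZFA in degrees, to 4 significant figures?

39.59°

Z is at the origin; ZA runs at 23.4° with length 30.0, so A = 30.0·(cos 23.4°, sin 23.4°) = (27.53, 11.91). ∠ZAS = 55.9°, so AS runs at 23.4° + (180° − 55.9°) = 147.5° from the x-axis; with |AS| = 25.4, S = A + 25.4·(cos 147.5°, sin 147.5°) = (6.110, 25.56). The perpendicularity gives SF at right angles to AS; with |SF| = 21.2 on the right of AS, F = S + 21.2·(0.5373, 0.8434) = (17.50, 43.44). Then cos ∠ZFA = FZ·FA / (|FZ||FA|), giving 39.59°.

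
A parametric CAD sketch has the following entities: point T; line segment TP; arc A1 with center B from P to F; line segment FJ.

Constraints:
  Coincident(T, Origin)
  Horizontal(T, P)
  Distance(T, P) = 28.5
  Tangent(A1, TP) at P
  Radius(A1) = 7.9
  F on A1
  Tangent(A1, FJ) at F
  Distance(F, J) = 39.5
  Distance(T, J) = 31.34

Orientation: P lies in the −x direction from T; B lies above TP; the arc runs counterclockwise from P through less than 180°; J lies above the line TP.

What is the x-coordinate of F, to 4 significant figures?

-22.79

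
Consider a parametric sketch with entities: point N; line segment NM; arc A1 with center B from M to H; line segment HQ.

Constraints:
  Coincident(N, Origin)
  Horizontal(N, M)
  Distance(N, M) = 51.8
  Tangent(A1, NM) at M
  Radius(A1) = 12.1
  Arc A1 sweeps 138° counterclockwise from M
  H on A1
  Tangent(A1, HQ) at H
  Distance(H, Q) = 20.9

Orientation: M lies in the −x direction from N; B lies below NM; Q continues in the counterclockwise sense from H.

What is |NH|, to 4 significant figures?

63.50

N is at the origin; N and M share the same y with |NM| = 51.8 and M on the −x side, so M = (-51.80, 0.000). Since A1 is tangent to NM there, BM ⟂ NM, so B = M + (0, -12.1) = (-51.80, -12.10). On A1, M sits at bearing 90° from B; a 138° counterclockwise sweep puts H at bearing 228°, so H = B + 12.1·(cos 228°, sin 228°) = (-59.90, -21.09). Then |NH| = |H − N| = 63.50.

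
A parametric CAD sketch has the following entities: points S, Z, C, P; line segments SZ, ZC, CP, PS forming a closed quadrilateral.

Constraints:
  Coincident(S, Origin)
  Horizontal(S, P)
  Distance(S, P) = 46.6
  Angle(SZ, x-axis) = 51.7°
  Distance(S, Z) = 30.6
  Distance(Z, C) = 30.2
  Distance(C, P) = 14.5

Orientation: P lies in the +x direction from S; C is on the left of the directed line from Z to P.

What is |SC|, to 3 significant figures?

49.8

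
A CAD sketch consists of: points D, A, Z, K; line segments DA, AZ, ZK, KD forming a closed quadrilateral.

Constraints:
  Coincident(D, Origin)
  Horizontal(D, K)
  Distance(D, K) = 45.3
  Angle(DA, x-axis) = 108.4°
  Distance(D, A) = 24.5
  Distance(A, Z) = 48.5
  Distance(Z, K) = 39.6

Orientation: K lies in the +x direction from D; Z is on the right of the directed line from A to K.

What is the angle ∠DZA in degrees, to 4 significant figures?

5.431°

D is at the origin; D and K share the same y with |DK| = 45.3 and K in +x, so K = (45.3, 0). DA runs at 108.4° with |DA| = 24.5, so A = (-7.733, 23.25). Z is determined by |AZ| = 48.5 and |ZK| = 39.6 together: it lies at the intersection of circle(A, 48.5) and circle(K, 39.6). With |AK| = 57.90, the foot of the radical line on AK is 35.72 from A and the perpendicular offset is √(48.5² − 35.72²) = 32.80. Taking the right-of-AK solution: Z = (11.81, -21.14).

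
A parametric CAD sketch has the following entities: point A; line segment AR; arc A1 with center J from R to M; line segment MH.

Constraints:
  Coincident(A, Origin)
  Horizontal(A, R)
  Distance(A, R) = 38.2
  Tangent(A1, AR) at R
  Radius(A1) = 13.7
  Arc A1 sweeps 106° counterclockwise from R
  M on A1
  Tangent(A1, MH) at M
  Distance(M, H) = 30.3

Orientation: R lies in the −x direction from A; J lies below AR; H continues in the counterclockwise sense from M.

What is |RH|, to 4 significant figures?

46.85

A is at the origin; AR is horizontal with |AR| = 38.2 and R on the −x side, so R = (-38.20, 0.000). A1 meets AR tangentially, so JR is at right angles to AR, so J = R + (0, -13.7) = (-38.20, -13.70). On A1, R sits at bearing 90° from J; a 106° counterclockwise sweep puts M at bearing 196°, so M = J + 13.7·(cos 196°, sin 196°) = (-51.37, -17.48). Tangency of A1 to MH means the radius JM is perpendicular to MH, so MH runs along (−sin 196°, cos 196°); with |MH| = 30.3, H = (-43.02, -46.60). Then |RH| = |H − R| = 46.85.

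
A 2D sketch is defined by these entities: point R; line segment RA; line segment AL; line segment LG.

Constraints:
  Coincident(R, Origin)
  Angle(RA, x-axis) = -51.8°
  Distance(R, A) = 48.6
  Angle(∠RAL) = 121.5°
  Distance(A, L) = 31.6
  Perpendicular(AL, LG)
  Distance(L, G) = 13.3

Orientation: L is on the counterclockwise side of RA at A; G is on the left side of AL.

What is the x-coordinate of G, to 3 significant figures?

59.9

R is at the origin; RA runs at -51.8° with length 48.6, so A = 48.6·(cos -51.8°, sin -51.8°) = (30.1, -38.2). ∠RAL = 121.5°, so AL runs at -51.8° + (180° − 121.5°) = 6.70° from the x-axis; with |AL| = 31.6, L = A + 31.6·(cos 6.70°, sin 6.70°) = (61.4, -34.5). AL is perpendicular to LG; with |LG| = 13.3 on the left of AL, G = L + 13.3·(-0.117, 0.993) = (59.9, -21.3). So G.x = 59.9.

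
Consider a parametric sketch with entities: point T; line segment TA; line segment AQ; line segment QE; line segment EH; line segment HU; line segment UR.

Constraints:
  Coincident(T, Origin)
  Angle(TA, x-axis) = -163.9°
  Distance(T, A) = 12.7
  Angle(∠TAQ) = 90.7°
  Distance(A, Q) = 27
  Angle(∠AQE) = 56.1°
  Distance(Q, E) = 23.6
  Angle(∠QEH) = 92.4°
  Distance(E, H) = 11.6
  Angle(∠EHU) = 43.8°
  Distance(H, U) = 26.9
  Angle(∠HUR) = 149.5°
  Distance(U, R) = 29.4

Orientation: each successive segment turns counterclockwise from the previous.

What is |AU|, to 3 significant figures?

31.2

∠QEH = 92.4° gives EH at 137° from the x-axis; with |EH| = 11.6, H = (1.89, -3.73). ∠EHU = 43.8° gives HU at -86.9° from the x-axis; with |HU| = 26.9, U = (3.34, -30.6). Then |AU| = |U − A| = 31.2.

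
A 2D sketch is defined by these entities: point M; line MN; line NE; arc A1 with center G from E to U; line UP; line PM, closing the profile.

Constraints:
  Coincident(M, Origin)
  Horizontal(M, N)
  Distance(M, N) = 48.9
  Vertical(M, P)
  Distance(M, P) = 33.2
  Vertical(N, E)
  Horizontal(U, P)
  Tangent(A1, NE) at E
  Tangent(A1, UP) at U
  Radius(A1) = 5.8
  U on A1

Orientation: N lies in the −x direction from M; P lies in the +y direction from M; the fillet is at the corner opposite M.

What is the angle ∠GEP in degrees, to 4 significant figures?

6.764°

M is at the origin; MN is horizontal with |MN| = 48.9 and N on the −x side, so N = (-48.90, 0.000). MP is vertical with |MP| = 33.2 and P on the +y side, so P = (0.000, 33.20). The virtual corner opposite M is at (-48.90, 33.20). The tangent condition forces GE to be normal to NE and since A1 is tangent to UP there, GU ⟂ UP, with radius 5.8, so the center G sits 5.8 in from both sides at G = (-43.10, 27.40). That places the tangent points at E = (-48.90, 27.40) on NE and U = (-43.10, 33.20) on UP. Then cos ∠GEP = EG·EP / (|EG||EP|), giving 6.764°.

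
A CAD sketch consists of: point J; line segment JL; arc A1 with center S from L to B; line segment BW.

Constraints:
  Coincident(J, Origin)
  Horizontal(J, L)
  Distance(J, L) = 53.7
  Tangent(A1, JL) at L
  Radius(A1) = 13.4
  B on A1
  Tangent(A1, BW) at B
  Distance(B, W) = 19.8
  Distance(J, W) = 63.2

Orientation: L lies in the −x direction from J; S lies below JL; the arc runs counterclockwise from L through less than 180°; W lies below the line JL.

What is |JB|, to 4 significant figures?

67.62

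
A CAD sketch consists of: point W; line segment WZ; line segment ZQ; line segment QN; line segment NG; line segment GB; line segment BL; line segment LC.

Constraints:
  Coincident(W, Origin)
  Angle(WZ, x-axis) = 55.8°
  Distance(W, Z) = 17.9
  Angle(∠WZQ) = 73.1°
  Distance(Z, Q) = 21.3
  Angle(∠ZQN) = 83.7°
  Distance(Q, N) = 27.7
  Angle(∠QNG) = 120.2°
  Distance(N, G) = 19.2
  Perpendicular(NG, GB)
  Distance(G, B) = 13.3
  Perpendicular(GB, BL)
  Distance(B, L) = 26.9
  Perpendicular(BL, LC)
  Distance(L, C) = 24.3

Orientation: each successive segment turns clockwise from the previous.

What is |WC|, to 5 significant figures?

30.060

The perpendicularity gives BL at right angles to GB, so BL runs at -27.200°; with |BL| = 26.9, L = (13.029, -8.3862). BL ⟂ LC, so LC runs at -117.20°; with |LC| = 24.3, C = (1.9214, -29.999). Then |WC| = |C − W| = 30.060.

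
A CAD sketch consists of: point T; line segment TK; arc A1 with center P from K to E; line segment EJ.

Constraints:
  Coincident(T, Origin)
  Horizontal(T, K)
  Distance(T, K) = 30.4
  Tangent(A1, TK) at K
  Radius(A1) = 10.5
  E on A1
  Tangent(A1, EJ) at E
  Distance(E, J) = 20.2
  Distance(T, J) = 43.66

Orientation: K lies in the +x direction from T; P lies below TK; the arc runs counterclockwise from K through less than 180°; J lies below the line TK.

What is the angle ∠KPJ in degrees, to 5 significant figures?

174.91°

Checks: |PE| = 10.50 ✓; ∠(PE, EJ) = 90.00° ✓; |EJ| = 20.20 ✓; |TJ| = 43.66 ✓.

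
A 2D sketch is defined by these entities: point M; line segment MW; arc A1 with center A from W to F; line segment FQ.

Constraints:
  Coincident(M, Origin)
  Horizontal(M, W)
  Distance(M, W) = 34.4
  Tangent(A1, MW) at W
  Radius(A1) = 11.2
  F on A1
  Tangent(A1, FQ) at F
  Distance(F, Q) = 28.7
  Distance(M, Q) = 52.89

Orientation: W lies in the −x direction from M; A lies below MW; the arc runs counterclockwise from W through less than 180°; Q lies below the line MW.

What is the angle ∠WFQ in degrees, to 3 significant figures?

122°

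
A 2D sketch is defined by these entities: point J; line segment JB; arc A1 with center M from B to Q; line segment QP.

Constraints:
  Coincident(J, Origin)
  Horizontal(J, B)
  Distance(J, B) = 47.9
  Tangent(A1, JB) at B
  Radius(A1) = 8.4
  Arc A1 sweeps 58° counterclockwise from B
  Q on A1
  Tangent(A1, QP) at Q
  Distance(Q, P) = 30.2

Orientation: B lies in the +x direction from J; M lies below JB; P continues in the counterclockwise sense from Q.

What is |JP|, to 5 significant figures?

38.568

J is at the origin; JB is horizontal with |JB| = 47.9 and B on the +x side, so B = (47.900, 0.0000). Since A1 is tangent to JB there, MB ⟂ JB, so M = B + (0, -8.4) = (47.900, -8.4000). On A1, B sits at bearing 90° from M; a 58° counterclockwise sweep puts Q at bearing 148°, so Q = M + 8.4·(cos 148°, sin 148°) = (40.776, -3.9487). Tangency of A1 to QP means the radius MQ is perpendicular to QP, so QP runs along (−sin 148°, cos 148°); with |QP| = 30.2, P = (24.773, -29.560). Then |JP| = |P − J| = 38.568.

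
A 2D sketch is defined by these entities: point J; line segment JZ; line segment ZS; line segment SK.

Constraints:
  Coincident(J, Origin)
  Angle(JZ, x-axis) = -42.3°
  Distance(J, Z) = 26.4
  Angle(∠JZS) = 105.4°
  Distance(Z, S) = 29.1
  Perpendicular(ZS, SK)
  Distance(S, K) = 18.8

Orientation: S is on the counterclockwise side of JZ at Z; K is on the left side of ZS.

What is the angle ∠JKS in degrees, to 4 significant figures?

100.4°

J is at the origin; JZ runs at -42.3° with length 26.4, so Z = 26.4·(cos -42.3°, sin -42.3°) = (19.53, -17.77). ∠JZS = 105.4°, so ZS runs at -42.3° + (180° − 105.4°) = 32.30° from the x-axis; with |ZS| = 29.1, S = Z + 29.1·(cos 32.30°, sin 32.30°) = (44.12, -2.218). ZS ⟂ SK; with |SK| = 18.8 on the left of ZS, K = S + 18.8·(-0.5344, 0.8453) = (34.08, 13.67). Then cos ∠JKS = KJ·KS / (|KJ||KS|), giving 100.4°.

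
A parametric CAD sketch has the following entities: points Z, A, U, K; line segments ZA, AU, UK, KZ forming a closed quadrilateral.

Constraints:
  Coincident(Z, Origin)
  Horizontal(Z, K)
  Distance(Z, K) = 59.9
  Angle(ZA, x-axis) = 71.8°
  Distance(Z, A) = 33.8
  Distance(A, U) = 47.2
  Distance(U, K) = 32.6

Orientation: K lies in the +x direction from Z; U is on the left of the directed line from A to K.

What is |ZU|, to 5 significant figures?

66.286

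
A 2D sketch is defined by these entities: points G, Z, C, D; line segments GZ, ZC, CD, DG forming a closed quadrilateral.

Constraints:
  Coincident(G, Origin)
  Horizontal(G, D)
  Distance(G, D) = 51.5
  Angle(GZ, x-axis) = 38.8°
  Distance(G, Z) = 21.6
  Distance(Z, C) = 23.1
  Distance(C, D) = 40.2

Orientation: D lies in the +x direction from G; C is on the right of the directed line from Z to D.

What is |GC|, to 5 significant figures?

15.356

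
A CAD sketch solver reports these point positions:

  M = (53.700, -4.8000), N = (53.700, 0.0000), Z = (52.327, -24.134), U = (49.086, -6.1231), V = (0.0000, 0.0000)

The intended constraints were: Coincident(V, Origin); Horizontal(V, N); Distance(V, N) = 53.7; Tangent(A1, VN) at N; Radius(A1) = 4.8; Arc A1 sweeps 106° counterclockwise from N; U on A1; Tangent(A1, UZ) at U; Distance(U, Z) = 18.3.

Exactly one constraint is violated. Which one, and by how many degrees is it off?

Tangent(A1, UZ) at U — off by 5.80°.

V = (0.00, 0.00) ✓; V.y = 0.00, N.y = 0.00 ✓; |VN| = 53.70 ✓; ∠(MN, NV) = 90.00° ✓; |MN| = 4.800 ✓; bearing(M→U) − bearing(M→N) = 106.0° ✓; |MU| = 4.800 ✓; ∠(MU, UZ) = 95.80° ✗; |UZ| = 18.30 ✓.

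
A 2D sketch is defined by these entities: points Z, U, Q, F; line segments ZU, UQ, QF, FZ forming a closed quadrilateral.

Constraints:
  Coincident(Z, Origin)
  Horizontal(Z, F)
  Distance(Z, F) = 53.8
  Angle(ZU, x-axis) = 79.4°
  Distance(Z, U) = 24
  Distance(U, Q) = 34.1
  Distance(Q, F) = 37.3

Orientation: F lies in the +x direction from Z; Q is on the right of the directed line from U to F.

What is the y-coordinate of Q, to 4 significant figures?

-7.957

Checks: |UQ| = 34.10 ✓; |QF| = 37.30 ✓.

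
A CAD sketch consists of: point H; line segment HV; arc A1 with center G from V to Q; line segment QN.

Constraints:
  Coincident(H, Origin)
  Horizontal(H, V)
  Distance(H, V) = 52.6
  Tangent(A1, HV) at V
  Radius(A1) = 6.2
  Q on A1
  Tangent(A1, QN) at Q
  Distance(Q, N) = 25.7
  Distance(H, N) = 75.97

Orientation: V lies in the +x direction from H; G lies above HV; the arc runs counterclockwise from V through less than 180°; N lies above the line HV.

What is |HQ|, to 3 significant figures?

57.8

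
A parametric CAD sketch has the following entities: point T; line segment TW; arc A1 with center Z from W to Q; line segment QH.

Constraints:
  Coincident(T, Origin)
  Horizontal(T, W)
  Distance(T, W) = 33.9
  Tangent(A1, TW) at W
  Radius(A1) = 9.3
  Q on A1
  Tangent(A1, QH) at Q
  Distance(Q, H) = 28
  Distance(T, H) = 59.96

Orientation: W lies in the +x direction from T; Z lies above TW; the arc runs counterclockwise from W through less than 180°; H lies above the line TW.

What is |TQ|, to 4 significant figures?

43.61

Checks: T.y = 0.00, W.y = 0.00 ✓; |ZQ| = 9.300 ✓; ∠(ZQ, QH) = 90.00° ✓; |QH| = 28.00 ✓; |TH| = 59.96 ✓.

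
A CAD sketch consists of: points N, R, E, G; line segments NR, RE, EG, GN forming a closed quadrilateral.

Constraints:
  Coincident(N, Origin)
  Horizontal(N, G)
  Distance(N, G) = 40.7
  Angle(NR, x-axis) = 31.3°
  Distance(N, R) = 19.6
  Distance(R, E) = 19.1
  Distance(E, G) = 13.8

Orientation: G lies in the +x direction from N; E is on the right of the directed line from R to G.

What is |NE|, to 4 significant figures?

28.45

Checks: |RE| = 19.10 ✓; |EG| = 13.80 ✓.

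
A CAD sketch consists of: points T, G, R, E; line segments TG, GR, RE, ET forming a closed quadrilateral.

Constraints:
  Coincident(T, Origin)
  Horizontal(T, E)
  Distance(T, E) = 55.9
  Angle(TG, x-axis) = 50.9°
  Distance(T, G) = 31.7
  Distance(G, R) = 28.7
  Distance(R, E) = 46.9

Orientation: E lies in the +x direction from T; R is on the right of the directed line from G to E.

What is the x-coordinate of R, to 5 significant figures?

9.0396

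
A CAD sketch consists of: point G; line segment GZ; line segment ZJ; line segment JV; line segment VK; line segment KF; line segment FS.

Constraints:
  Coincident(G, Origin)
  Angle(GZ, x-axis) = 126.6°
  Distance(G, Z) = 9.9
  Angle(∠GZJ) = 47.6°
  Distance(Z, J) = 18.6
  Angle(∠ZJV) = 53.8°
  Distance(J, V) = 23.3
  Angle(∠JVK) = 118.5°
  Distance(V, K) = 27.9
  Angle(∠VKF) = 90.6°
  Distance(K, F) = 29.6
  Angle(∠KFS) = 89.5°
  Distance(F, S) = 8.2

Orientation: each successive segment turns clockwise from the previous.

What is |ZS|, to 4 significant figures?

17.22

G is at the origin; GZ runs at 126.6° with length 9.9, so Z = (-5.903, 7.948). ∠GZJ = 47.6° gives ZJ at -5.800° from the x-axis; with |ZJ| = 18.6, J = (12.60, 6.068). ∠ZJV = 53.8° gives JV at -132.0° from the x-axis; with |JV| = 23.3, V = (-2.989, -11.25). ∠JVK = 118.5° gives VK at 166.5° from the x-axis; with |VK| = 27.9, K = (-30.12, -4.734). ∠VKF = 90.6° gives KF at 77.10° from the x-axis; with |KF| = 29.6, F = (-23.51, 24.12). ∠KFS = 89.5° gives FS at -13.40° from the x-axis; with |FS| = 8.2, S = (-15.53, 22.22). Then |ZS| = |S − Z| = 17.22.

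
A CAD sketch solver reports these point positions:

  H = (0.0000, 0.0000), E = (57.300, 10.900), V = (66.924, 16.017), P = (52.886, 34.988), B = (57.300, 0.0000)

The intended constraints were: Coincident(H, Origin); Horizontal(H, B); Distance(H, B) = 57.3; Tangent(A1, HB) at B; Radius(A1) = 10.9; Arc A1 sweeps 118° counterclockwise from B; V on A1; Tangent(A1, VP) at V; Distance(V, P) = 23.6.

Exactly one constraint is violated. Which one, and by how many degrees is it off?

Tangent(A1, VP) at V — off by 8.50°.

H = (0.00, 0.00) ✓; H.y = 0.00, B.y = 0.00 ✓; |HB| = 57.30 ✓; ∠(EB, BH) = 90.00° ✓; |EB| = 10.90 ✓; bearing(E→V) − bearing(E→B) = 118.0° ✓; |EV| = 10.90 ✓; ∠(EV, VP) = 81.50° ✗; |VP| = 23.60 ✓.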